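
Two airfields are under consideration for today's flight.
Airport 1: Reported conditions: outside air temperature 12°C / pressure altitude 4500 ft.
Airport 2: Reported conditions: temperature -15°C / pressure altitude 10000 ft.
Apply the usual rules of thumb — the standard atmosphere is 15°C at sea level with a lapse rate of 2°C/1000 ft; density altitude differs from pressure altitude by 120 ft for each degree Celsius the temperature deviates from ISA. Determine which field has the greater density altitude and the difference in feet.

Airport 2 by 3580 ft

Airport 1: ISA temp = 6°C, deviation +6°C, DA = 4500 + 120 × 6 = 5220 ft.
Airport 2: ISA temp = -5°C, deviation -10°C, DA = 10000 + 120 × (-10) = 8800 ft.
Airport 2 is higher by 8800 − 5220 = 3580 ft.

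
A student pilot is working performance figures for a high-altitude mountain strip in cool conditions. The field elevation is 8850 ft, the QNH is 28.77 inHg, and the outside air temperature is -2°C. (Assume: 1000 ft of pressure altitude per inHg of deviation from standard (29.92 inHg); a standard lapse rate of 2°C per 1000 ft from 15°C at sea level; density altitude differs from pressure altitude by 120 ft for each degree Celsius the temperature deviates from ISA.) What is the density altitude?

10360 ft

Pressure altitude = 8850 + (29.92 − 28.77) × 1000 = 8850 + (+1150) = 10000 ft.
ISA temperature at 10000 ft = 15 − 2 × (10000/1000) = -5°C.
ISA deviation = -2 − (-5) = +3°C.
Density altitude = 10000 + 120 × (3) = 10360 ft.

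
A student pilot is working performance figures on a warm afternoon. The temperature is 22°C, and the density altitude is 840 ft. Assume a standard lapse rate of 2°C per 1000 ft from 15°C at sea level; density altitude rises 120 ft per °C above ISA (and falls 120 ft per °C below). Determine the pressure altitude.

DA = PA + 120 × (OAT − (15 − 2·PA/1000)) = PA + 120·OAT − 1800 + 0.24·PA = 1.24·PA + 120·OAT − 1800.
So 1.24·PA = 840 − 120 × 22 + 1800 = 0.
PA = 0 / 1.24 = 0 ft.

0 ft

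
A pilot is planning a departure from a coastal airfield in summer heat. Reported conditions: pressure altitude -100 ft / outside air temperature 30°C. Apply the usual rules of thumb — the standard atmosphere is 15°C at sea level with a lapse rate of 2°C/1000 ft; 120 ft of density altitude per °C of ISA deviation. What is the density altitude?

ISA temperature at -100 ft = 15 − 2 × (-100/1000) = 15.2°C.
ISA deviation = 30 − 15.2 = +14.8°C.
Density altitude = -100 + 120 × (14.8) = -100 + (+1776) = 1676 ft.

1676 ft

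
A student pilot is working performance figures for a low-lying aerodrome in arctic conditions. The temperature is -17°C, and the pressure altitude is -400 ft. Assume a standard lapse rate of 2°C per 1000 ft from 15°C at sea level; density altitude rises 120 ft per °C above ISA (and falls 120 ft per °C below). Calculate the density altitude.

-4336 ft

ISA temperature at -400 ft = 15 − 2 × (-400/1000) = 15.8°C.
ISA deviation = -17 − 15.8 = -32.8°C.
Density altitude = -400 + 120 × (-32.8) = -400 + (-3936) = -4336 ft.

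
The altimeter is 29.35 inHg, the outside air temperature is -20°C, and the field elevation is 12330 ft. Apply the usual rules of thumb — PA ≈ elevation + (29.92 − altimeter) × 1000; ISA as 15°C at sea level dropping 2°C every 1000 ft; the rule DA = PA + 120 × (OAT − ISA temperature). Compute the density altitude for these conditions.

11796 ft

Pressure altitude = 12330 + (29.92 − 29.35) × 1000 = 12330 + (+570) = 12900 ft.
ISA temperature at 12900 ft = 15 − 2 × (12900/1000) = -10.8°C.
ISA deviation = -20 − (-10.8) = -9.2°C.
Density altitude = 12900 + 120 × (-9.2) = 11796 ft.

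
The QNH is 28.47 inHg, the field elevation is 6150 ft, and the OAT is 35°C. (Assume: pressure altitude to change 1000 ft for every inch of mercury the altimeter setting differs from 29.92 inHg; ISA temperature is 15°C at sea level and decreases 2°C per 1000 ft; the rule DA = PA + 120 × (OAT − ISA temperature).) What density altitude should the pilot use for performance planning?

11824 ft

Pressure altitude = 6150 + (29.92 − 28.47) × 1000 = 6150 + (+1450) = 7600 ft.
ISA temperature at 7600 ft = 15 − 2 × (7600/1000) = -0.2°C.
ISA deviation = 35 − (-0.2) = +35.2°C.
Density altitude = 7600 + 120 × (35.2) = 11824 ft.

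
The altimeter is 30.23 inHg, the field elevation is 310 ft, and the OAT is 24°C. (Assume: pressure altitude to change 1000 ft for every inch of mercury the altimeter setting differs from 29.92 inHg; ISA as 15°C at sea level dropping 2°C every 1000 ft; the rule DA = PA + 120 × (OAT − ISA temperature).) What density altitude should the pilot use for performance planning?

1080 ft

Pressure altitude = 310 + (29.92 − 30.23) × 1000 = 310 + (-310) = 0 ft.
ISA temperature at 0 ft = 15 − 2 × (0/1000) = 15°C.
ISA deviation = 24 − 15 = +9°C.
Density altitude = 0 + 120 × (9) = 1080 ft.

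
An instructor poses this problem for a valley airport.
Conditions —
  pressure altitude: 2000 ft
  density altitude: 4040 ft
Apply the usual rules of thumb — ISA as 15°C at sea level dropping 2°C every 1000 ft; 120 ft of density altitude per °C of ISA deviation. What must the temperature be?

Density altitude − pressure altitude = 4040 − 2000 = +2040 ft.
At 120 ft/°C that is an ISA deviation of 2040/120 = +17°C.
ISA temperature at 2000 ft = 15 − 2 × (2000/1000) = 11°C.
OAT = ISA + deviation = 11 + (+17) = 28°C.

28°C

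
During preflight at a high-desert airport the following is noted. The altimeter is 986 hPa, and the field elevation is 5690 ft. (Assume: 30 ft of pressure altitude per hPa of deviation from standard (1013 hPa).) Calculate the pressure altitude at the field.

6500 ft

Pressure correction = (1013 − 986) × 30 = +810 ft.
Pressure altitude = 5690 + (+810) = 6500 ft.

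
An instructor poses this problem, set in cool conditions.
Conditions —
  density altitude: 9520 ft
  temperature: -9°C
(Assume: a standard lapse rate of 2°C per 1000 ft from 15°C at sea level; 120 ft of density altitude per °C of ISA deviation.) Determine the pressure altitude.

DA = PA + 120 × (OAT − (15 − 2·PA/1000)) = PA + 120·OAT − 1800 + 0.24·PA = 1.24·PA + 120·OAT − 1800.
So 1.24·PA = 9520 − 120 × (-9) + 1800 = 12400.
PA = 12400 / 1.24 = 10000 ft.

10000 ft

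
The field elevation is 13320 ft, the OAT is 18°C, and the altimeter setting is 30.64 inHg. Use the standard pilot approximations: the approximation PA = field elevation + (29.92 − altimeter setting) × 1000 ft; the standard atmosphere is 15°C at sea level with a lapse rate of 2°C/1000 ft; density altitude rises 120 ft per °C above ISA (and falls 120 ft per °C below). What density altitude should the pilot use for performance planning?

Pressure altitude = 13320 + (29.92 − 30.64) × 1000 = 13320 + (-720) = 12600 ft.
ISA temperature at 12600 ft = 15 − 2 × (12600/1000) = -10.2°C.
ISA deviation = 18 − (-10.2) = +28.2°C.
Density altitude = 12600 + 120 × (28.2) = 15984 ft.

15984 ft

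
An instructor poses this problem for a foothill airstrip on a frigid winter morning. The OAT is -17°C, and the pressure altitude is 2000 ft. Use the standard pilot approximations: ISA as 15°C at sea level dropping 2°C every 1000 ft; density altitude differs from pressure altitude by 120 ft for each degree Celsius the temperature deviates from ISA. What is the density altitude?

ISA temperature at 2000 ft = 15 − 2 × (2000/1000) = 11°C.
ISA deviation = -17 − 11 = -28°C.
Density altitude = 2000 + 120 × (-28) = 2000 + (-3360) = -1360 ft.

-1360 ft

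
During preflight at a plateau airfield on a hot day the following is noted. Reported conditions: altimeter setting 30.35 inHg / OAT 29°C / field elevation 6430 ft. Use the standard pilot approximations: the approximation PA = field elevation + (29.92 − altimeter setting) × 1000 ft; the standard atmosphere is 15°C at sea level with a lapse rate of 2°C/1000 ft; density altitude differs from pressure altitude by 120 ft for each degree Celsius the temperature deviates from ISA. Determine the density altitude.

9120 ft

Pressure altitude = 6430 + (29.92 − 30.35) × 1000 = 6430 + (-430) = 6000 ft.
ISA temperature at 6000 ft = 15 − 2 × (6000/1000) = 3°C.
ISA deviation = 29 − 3 = +26°C.
Density altitude = 6000 + 120 × (26) = 9120 ft.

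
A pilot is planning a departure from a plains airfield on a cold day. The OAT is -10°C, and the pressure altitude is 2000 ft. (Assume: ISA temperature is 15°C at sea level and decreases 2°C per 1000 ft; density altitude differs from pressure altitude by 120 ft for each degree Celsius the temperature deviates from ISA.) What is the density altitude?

-520 ft

ISA temperature at 2000 ft = 15 − 2 × (2000/1000) = 11°C.
ISA deviation = -10 − 11 = -21°C.
Density altitude = 2000 + 120 × (-21) = 2000 + (-2520) = -520 ft.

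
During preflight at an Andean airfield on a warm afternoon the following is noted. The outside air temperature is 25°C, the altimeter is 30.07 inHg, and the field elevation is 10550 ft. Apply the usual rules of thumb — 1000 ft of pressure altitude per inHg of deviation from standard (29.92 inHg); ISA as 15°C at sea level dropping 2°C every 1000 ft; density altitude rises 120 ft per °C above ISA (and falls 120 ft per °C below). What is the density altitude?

Pressure altitude = 10550 + (29.92 − 30.07) × 1000 = 10550 + (-150) = 10400 ft.
ISA temperature at 10400 ft = 15 − 2 × (10400/1000) = -5.8°C.
ISA deviation = 25 − (-5.8) = +30.8°C.
Density altitude = 10400 + 120 × (30.8) = 14096 ft.

14096 ft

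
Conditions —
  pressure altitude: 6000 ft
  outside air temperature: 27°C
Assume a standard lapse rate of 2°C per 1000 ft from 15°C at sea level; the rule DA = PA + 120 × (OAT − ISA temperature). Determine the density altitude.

ISA temperature at 6000 ft = 15 − 2 × (6000/1000) = 3°C.
ISA deviation = 27 − 3 = +24°C.
Density altitude = 6000 + 120 × (24) = 6000 + (+2880) = 8880 ft.

8880 ft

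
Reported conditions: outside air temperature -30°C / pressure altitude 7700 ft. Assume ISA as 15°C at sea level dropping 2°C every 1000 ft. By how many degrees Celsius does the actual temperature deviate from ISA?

ISA temperature at 7700 ft = 15 − 2 × (7700/1000) = -0.4°C.
Deviation = OAT − ISA = -30 − (-0.4) = -29.6°C.

ISA-29.6°C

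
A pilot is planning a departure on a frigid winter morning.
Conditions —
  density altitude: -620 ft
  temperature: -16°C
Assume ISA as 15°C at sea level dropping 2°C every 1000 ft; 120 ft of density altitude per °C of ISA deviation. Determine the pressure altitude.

2500 ft

DA = PA + 120 × (OAT − (15 − 2·PA/1000)) = PA + 120·OAT − 1800 + 0.24·PA = 1.24·PA + 120·OAT − 1800.
So 1.24·PA = -620 − 120 × (-16) + 1800 = 3100.
PA = 3100 / 1.24 = 2500 ft.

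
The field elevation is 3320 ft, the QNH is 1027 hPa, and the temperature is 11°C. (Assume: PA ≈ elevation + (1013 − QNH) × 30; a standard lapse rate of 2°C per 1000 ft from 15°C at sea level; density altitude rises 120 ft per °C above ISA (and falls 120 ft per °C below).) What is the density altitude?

Pressure altitude = 3320 + (1013 − 1027) × 30 = 3320 + (-420) = 2900 ft.
ISA temperature at 2900 ft = 15 − 2 × (2900/1000) = 9.2°C.
ISA deviation = 11 − 9.2 = +1.8°C.
Density altitude = 2900 + 120 × (1.8) = 3116 ft.

3116 ft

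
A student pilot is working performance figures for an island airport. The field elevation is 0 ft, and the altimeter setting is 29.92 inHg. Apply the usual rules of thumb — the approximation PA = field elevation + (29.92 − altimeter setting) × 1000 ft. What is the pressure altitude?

0 ft

Pressure correction = (29.92 − 29.92) × 1000 = 0 ft.
Pressure altitude = 0 + (0) = 0 ft.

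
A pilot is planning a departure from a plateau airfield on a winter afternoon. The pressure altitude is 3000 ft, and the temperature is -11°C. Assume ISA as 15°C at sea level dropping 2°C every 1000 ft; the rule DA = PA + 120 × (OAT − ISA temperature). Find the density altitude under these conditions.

ISA temperature at 3000 ft = 15 − 2 × (3000/1000) = 9°C.
ISA deviation = -11 − 9 = -20°C.
Density altitude = 3000 + 120 × (-20) = 3000 + (-2400) = 600 ft.

600 ft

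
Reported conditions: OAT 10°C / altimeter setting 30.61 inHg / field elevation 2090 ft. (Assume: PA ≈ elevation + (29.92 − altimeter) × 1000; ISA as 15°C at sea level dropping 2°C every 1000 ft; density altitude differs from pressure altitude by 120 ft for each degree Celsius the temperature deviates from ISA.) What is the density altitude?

1136 ft

Pressure altitude = 2090 + (29.92 − 30.61) × 1000 = 2090 + (-690) = 1400 ft.
ISA temperature at 1400 ft = 15 − 2 × (1400/1000) = 12.2°C.
ISA deviation = 10 − 12.2 = -2.2°C.
Density altitude = 1400 + 120 × (-2.2) = 1136 ft.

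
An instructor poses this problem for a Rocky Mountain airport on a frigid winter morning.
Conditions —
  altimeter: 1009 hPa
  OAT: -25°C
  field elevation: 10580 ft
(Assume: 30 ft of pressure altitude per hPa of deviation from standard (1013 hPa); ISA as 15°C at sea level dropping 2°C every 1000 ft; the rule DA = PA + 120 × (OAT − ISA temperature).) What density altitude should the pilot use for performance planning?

8468 ft

Pressure altitude = 10580 + (1013 − 1009) × 30 = 10580 + (+120) = 10700 ft.
ISA temperature at 10700 ft = 15 − 2 × (10700/1000) = -6.4°C.
ISA deviation = -25 − (-6.4) = -18.6°C.
Density altitude = 10700 + 120 × (-18.6) = 8468 ft.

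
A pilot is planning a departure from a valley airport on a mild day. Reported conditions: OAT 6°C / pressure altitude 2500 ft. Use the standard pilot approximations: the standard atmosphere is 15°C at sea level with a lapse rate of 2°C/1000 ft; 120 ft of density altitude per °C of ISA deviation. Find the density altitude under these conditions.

2020 ft

ISA temperature at 2500 ft = 15 − 2 × (2500/1000) = 10°C.
ISA deviation = 6 − 10 = -4°C.
Density altitude = 2500 + 120 × (-4) = 2500 + (-480) = 2020 ft.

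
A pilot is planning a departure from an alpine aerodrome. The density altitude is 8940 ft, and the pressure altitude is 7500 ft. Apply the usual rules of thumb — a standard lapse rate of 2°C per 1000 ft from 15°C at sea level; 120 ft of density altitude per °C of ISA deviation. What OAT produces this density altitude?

12°C

Density altitude − pressure altitude = 8940 − 7500 = +1440 ft.
At 120 ft/°C that is an ISA deviation of 1440/120 = +12°C.
ISA temperature at 7500 ft = 15 − 2 × (7500/1000) = 0°C.
OAT = ISA + deviation = 0 + (+12) = 12°C.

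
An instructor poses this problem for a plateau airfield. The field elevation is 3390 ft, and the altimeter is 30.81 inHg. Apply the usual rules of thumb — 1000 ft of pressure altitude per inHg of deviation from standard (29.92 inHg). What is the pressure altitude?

2500 ft

Pressure correction = (29.92 − 30.81) × 1000 = -890 ft.
Pressure altitude = 3390 + (-890) = 2500 ft.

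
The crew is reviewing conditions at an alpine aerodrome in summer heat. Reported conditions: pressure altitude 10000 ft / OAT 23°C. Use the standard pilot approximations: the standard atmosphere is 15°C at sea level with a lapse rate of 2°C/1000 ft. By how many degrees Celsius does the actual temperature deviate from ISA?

ISA+28°C

ISA temperature at 10000 ft = 15 − 2 × (10000/1000) = -5°C.
Deviation = OAT − ISA = 23 − (-5) = +28°C.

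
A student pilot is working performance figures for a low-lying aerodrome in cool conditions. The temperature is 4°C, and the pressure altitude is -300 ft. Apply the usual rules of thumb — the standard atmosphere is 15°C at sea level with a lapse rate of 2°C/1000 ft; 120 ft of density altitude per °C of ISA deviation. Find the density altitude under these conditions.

-1692 ft

ISA temperature at -300 ft = 15 − 2 × (-300/1000) = 15.6°C.
ISA deviation = 4 − 15.6 = -11.6°C.
Density altitude = -300 + 120 × (-11.6) = -300 + (-1392) = -1692 ft.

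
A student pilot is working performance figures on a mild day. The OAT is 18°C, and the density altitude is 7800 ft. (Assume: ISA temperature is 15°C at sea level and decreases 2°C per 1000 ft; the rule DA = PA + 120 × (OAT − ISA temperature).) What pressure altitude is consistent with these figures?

DA = PA + 120 × (OAT − (15 − 2·PA/1000)) = PA + 120·OAT − 1800 + 0.24·PA = 1.24·PA + 120·OAT − 1800.
So 1.24·PA = 7800 − 120 × 18 + 1800 = 7440.
PA = 7440 / 1.24 = 6000 ft.

6000 ft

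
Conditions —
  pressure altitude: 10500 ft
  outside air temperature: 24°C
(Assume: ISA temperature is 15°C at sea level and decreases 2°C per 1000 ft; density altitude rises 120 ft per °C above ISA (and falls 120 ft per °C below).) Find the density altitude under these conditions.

ISA temperature at 10500 ft = 15 − 2 × (10500/1000) = -6°C.
ISA deviation = 24 − (-6) = +30°C.
Density altitude = 10500 + 120 × (30) = 10500 + (+3600) = 14100 ft.

14100 ft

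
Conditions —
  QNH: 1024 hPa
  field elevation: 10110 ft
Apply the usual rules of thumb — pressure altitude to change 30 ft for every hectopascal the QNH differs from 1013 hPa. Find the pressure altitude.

Pressure correction = (1013 − 1024) × 30 = -330 ft.
Pressure altitude = 10110 + (-330) = 9780 ft.

9780 ft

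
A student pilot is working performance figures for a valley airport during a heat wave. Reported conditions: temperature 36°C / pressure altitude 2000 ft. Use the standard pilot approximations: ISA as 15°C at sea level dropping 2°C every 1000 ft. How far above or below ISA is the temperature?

ISA+25°C

ISA temperature at 2000 ft = 15 − 2 × (2000/1000) = 11°C.
Deviation = OAT − ISA = 36 − 11 = +25°C.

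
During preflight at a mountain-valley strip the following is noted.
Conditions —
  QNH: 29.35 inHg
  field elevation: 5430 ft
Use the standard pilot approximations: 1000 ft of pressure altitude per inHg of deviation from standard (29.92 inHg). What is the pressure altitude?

6000 ft

Pressure correction = (29.92 − 29.35) × 1000 = +570 ft.
Pressure altitude = 5430 + (+570) = 6000 ft.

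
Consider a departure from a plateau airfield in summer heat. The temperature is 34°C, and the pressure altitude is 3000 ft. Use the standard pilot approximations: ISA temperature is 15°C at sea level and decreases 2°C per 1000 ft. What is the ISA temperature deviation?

ISA+25°C

ISA temperature at 3000 ft = 15 − 2 × (3000/1000) = 9°C.
Deviation = OAT − ISA = 34 − 9 = +25°C.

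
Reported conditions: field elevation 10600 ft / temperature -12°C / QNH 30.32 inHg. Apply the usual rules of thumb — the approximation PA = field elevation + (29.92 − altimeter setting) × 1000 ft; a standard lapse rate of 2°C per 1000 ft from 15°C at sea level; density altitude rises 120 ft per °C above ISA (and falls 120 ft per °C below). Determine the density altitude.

Pressure altitude = 10600 + (29.92 − 30.32) × 1000 = 10600 + (-400) = 10200 ft.
ISA temperature at 10200 ft = 15 − 2 × (10200/1000) = -5.4°C.
ISA deviation = -12 − (-5.4) = -6.6°C.
Density altitude = 10200 + 120 × (-6.6) = 9408 ft.

9408 ft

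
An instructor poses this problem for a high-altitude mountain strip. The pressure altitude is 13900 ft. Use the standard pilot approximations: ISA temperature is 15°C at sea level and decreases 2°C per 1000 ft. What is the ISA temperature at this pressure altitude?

-12.8°C

ISA temperature = 15 − 2 × (13900/1000) = 15 − 27.8 = -12.8°C.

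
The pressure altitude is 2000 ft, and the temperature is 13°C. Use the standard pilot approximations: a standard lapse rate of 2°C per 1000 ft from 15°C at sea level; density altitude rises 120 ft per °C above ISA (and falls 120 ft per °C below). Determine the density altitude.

ISA temperature at 2000 ft = 15 − 2 × (2000/1000) = 11°C.
ISA deviation = 13 − 11 = +2°C.
Density altitude = 2000 + 120 × (2) = 2000 + (+240) = 2240 ft.

2240 ft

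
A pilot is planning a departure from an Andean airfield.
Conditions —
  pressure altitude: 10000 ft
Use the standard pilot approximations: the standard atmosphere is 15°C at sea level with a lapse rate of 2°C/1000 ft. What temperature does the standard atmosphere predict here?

-5°C

ISA temperature = 15 − 2 × (10000/1000) = 15 − 20 = -5°C.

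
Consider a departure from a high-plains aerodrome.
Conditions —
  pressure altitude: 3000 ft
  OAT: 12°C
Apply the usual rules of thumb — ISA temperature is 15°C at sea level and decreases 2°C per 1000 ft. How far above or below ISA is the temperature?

ISA temperature at 3000 ft = 15 − 2 × (3000/1000) = 9°C.
Deviation = OAT − ISA = 12 − 9 = +3°C.

ISA+3°C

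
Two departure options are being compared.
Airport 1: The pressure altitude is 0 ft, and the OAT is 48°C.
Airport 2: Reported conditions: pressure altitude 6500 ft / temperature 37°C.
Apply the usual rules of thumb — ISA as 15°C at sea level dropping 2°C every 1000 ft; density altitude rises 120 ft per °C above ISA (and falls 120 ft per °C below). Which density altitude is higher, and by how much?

Airport 1: ISA temp = 15°C, deviation +33°C, DA = 0 + 120 × 33 = 3960 ft.
Airport 2: ISA temp = 2°C, deviation +35°C, DA = 6500 + 120 × 35 = 10700 ft.
Airport 2 is higher by 10700 − 3960 = 6740 ft.

Airport 2 by 6740 ft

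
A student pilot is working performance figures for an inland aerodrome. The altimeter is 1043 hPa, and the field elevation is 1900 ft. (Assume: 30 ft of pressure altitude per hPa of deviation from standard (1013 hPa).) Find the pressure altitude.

Pressure correction = (1013 − 1043) × 30 = -900 ft.
Pressure altitude = 1900 + (-900) = 1000 ft.

1000 ft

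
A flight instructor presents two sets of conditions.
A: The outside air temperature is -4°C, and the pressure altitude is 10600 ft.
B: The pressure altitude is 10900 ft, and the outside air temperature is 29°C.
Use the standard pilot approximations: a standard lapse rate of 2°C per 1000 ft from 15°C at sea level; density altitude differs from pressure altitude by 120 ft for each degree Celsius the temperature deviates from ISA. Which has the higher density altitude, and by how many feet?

A: ISA temp = -6.2°C, deviation +2.2°C, DA = 10600 + 120 × 2.2 = 10864 ft.
B: ISA temp = -6.8°C, deviation +35.8°C, DA = 10900 + 120 × 35.8 = 15196 ft.
B is higher by 15196 − 10864 = 4332 ft.

B by 4332 ft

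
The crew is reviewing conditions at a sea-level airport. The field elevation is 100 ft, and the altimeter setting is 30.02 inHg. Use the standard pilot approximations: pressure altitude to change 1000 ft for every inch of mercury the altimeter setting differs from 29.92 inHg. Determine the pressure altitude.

0 ft

Pressure correction = (29.92 − 30.02) × 1000 = -100 ft.
Pressure altitude = 100 + (-100) = 0 ft.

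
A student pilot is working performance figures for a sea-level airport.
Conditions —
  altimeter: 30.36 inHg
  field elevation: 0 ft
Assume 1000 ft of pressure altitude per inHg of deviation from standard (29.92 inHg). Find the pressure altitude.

-440 ft

Pressure correction = (29.92 − 30.36) × 1000 = -440 ft.
Pressure altitude = 0 + (-440) = -440 ft.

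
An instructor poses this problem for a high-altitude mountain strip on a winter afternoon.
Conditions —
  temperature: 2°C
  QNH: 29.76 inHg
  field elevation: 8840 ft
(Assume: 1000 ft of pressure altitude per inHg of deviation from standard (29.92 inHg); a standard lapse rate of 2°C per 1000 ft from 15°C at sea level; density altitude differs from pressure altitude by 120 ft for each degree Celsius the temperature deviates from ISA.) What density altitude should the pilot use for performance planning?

Pressure altitude = 8840 + (29.92 − 29.76) × 1000 = 8840 + (+160) = 9000 ft.
ISA temperature at 9000 ft = 15 − 2 × (9000/1000) = -3°C.
ISA deviation = 2 − (-3) = +5°C.
Density altitude = 9000 + 120 × (5) = 9600 ft.

9600 ft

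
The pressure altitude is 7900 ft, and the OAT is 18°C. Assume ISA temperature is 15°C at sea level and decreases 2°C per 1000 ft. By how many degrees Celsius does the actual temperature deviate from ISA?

ISA+18.8°C

ISA temperature at 7900 ft = 15 − 2 × (7900/1000) = -0.8°C.
Deviation = OAT − ISA = 18 − (-0.8) = +18.8°C.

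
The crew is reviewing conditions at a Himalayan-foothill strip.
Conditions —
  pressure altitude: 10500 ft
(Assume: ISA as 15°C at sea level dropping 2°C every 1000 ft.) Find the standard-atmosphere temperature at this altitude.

-6°C

ISA temperature = 15 − 2 × (10500/1000) = 15 − 21 = -6°C.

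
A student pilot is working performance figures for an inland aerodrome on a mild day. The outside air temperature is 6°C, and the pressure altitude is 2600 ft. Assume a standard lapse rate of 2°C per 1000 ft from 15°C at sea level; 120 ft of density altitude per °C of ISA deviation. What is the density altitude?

2144 ft

ISA temperature at 2600 ft = 15 − 2 × (2600/1000) = 9.8°C.
ISA deviation = 6 − 9.8 = -3.8°C.
Density altitude = 2600 + 120 × (-3.8) = 2600 + (-456) = 2144 ft.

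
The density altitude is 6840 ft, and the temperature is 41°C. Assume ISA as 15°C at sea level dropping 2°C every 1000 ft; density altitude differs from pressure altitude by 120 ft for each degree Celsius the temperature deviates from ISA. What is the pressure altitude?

3000 ft

DA = PA + 120 × (OAT − (15 − 2·PA/1000)) = PA + 120·OAT − 1800 + 0.24·PA = 1.24·PA + 120·OAT − 1800.
So 1.24·PA = 6840 − 120 × 41 + 1800 = 3720.
PA = 3720 / 1.24 = 3000 ft.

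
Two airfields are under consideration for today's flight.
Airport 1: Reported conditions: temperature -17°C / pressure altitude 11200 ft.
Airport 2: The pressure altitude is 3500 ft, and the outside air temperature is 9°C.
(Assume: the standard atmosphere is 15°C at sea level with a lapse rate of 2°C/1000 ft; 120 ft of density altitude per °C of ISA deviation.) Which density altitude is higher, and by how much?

Airport 1: ISA temp = -7.4°C, deviation -9.6°C, DA = 11200 + 120 × (-9.6) = 10048 ft.
Airport 2: ISA temp = 8°C, deviation +1°C, DA = 3500 + 120 × 1 = 3620 ft.
Airport 1 is higher by 10048 − 3620 = 6428 ft.

Airport 1 by 6428 ft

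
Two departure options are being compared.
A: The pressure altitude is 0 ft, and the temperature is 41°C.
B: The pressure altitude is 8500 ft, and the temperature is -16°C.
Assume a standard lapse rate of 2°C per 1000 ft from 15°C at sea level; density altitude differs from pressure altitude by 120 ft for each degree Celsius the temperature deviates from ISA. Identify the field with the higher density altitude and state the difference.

B by 3700 ft

A: ISA temp = 15°C, deviation +26°C, DA = 0 + 120 × 26 = 3120 ft.
B: ISA temp = -2°C, deviation -14°C, DA = 8500 + 120 × (-14) = 6820 ft.
B is higher by 6820 − 3120 = 3700 ft.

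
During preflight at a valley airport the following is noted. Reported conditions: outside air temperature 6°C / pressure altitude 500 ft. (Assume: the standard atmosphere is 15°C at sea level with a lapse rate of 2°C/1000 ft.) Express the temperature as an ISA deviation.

ISA temperature at 500 ft = 15 − 2 × (500/1000) = 14°C.
Deviation = OAT − ISA = 6 − 14 = -8°C.

ISA-8°C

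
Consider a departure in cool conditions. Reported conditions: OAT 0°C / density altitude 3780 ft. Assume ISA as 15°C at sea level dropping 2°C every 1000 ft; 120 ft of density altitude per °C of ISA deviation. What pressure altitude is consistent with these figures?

4500 ft

DA = PA + 120 × (OAT − (15 − 2·PA/1000)) = PA + 120·OAT − 1800 + 0.24·PA = 1.24·PA + 120·OAT − 1800.
So 1.24·PA = 3780 − 120 × 0 + 1800 = 5580.
PA = 5580 / 1.24 = 4500 ft.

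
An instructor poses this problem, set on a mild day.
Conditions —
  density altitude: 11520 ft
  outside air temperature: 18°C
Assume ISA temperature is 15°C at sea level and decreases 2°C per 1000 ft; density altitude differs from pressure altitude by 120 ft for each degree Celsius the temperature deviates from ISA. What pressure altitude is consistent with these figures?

9000 ft

DA = PA + 120 × (OAT − (15 − 2·PA/1000)) = PA + 120·OAT − 1800 + 0.24·PA = 1.24·PA + 120·OAT − 1800.
So 1.24·PA = 11520 − 120 × 18 + 1800 = 11160.
PA = 11160 / 1.24 = 9000 ft.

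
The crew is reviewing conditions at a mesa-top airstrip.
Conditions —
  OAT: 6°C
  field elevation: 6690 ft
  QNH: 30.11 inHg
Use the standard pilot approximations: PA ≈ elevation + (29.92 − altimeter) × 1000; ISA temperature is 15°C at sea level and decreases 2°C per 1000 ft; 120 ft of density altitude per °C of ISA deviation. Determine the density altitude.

6980 ft

Pressure altitude = 6690 + (29.92 − 30.11) × 1000 = 6690 + (-190) = 6500 ft.
ISA temperature at 6500 ft = 15 − 2 × (6500/1000) = 2°C.
ISA deviation = 6 − 2 = +4°C.
Density altitude = 6500 + 120 × (4) = 6980 ft.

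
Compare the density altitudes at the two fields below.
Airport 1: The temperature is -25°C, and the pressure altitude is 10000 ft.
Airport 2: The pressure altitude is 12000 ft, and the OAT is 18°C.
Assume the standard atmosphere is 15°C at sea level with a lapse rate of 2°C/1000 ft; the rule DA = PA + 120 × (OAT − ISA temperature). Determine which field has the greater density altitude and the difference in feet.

Airport 2 by 7640 ft

Airport 1: ISA temp = -5°C, deviation -20°C, DA = 10000 + 120 × (-20) = 7600 ft.
Airport 2: ISA temp = -9°C, deviation +27°C, DA = 12000 + 120 × 27 = 15240 ft.
Airport 2 is higher by 15240 − 7600 = 7640 ft.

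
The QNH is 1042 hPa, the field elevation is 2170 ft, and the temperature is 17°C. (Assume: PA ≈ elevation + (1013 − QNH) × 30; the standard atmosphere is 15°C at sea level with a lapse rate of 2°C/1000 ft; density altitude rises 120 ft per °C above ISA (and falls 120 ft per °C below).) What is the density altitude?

Pressure altitude = 2170 + (1013 − 1042) × 30 = 2170 + (-870) = 1300 ft.
ISA temperature at 1300 ft = 15 − 2 × (1300/1000) = 12.4°C.
ISA deviation = 17 − 12.4 = +4.6°C.
Density altitude = 1300 + 120 × (4.6) = 1852 ft.

1852 ft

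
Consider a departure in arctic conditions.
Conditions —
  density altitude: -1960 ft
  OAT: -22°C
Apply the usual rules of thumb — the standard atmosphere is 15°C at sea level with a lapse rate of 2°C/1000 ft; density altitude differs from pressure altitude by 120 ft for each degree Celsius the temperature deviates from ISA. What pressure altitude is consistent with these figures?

2000 ft

DA = PA + 120 × (OAT − (15 − 2·PA/1000)) = PA + 120·OAT − 1800 + 0.24·PA = 1.24·PA + 120·OAT − 1800.
So 1.24·PA = -1960 − 120 × (-22) + 1800 = 2480.
PA = 2480 / 1.24 = 2000 ft.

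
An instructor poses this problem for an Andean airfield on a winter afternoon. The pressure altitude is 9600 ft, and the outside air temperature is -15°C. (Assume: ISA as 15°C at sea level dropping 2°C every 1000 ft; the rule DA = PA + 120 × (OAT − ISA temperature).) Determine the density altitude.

ISA temperature at 9600 ft = 15 − 2 × (9600/1000) = -4.2°C.
ISA deviation = -15 − (-4.2) = -10.8°C.
Density altitude = 9600 + 120 × (-10.8) = 9600 + (-1296) = 8304 ft.

8304 ft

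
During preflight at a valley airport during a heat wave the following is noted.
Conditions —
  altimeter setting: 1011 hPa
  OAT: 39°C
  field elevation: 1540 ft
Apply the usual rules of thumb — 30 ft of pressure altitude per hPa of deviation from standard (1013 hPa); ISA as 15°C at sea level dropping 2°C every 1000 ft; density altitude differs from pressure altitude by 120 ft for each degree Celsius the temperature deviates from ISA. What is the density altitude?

4864 ft

Pressure altitude = 1540 + (1013 − 1011) × 30 = 1540 + (+60) = 1600 ft.
ISA temperature at 1600 ft = 15 − 2 × (1600/1000) = 11.8°C.
ISA deviation = 39 − 11.8 = +27.2°C.
Density altitude = 1600 + 120 × (27.2) = 4864 ft.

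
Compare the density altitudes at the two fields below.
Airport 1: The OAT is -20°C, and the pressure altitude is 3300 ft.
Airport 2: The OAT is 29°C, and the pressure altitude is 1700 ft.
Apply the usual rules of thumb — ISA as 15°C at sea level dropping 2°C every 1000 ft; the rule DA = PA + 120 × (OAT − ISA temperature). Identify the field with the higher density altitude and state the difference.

Airport 1: ISA temp = 8.4°C, deviation -28.4°C, DA = 3300 + 120 × (-28.4) = -108 ft.
Airport 2: ISA temp = 11.6°C, deviation +17.4°C, DA = 1700 + 120 × 17.4 = 3788 ft.
Airport 2 is higher by 3788 − (-108) = 3896 ft.

Airport 2 by 3896 ft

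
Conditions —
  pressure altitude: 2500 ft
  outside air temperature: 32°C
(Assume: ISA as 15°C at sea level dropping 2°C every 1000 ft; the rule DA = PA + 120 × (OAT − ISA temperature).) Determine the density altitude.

5140 ft

ISA temperature at 2500 ft = 15 − 2 × (2500/1000) = 10°C.
ISA deviation = 32 − 10 = +22°C.
Density altitude = 2500 + 120 × (22) = 2500 + (+2640) = 5140 ft.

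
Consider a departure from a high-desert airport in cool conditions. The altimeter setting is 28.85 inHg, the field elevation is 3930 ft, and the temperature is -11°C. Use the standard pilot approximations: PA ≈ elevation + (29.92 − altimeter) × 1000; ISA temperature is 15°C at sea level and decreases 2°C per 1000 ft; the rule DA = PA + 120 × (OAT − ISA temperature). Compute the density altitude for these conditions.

Pressure altitude = 3930 + (29.92 − 28.85) × 1000 = 3930 + (+1070) = 5000 ft.
ISA temperature at 5000 ft = 15 − 2 × (5000/1000) = 5°C.
ISA deviation = -11 − 5 = -16°C.
Density altitude = 5000 + 120 × (-16) = 3080 ft.

3080 ft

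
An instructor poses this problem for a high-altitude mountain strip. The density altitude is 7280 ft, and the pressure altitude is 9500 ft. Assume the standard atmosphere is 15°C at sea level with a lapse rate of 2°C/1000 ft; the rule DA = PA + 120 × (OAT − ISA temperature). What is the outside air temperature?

Density altitude − pressure altitude = 7280 − 9500 = -2220 ft.
At 120 ft/°C that is an ISA deviation of -2220/120 = -18.5°C.
ISA temperature at 9500 ft = 15 − 2 × (9500/1000) = -4°C.
OAT = ISA + deviation = -4 + (-18.5) = -22.5°C.

-22.5°C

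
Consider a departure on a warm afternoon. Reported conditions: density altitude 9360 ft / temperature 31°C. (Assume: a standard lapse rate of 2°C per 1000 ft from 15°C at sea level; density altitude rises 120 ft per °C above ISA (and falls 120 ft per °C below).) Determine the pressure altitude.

6000 ft

DA = PA + 120 × (OAT − (15 − 2·PA/1000)) = PA + 120·OAT − 1800 + 0.24·PA = 1.24·PA + 120·OAT − 1800.
So 1.24·PA = 9360 − 120 × 31 + 1800 = 7440.
PA = 7440 / 1.24 = 6000 ft.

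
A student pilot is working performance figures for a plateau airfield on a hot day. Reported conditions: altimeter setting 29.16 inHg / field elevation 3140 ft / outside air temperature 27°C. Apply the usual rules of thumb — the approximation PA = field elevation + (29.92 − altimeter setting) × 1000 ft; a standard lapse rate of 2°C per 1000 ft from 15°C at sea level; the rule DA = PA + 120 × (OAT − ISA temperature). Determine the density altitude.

6276 ft

Pressure altitude = 3140 + (29.92 − 29.16) × 1000 = 3140 + (+760) = 3900 ft.
ISA temperature at 3900 ft = 15 − 2 × (3900/1000) = 7.2°C.
ISA deviation = 27 − 7.2 = +19.8°C.
Density altitude = 3900 + 120 × (19.8) = 6276 ft.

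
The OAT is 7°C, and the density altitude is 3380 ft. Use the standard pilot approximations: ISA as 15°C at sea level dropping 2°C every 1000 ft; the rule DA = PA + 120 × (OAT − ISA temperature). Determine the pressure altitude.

3500 ft

DA = PA + 120 × (OAT − (15 − 2·PA/1000)) = PA + 120·OAT − 1800 + 0.24·PA = 1.24·PA + 120·OAT − 1800.
So 1.24·PA = 3380 − 120 × 7 + 1800 = 4340.
PA = 4340 / 1.24 = 3500 ft.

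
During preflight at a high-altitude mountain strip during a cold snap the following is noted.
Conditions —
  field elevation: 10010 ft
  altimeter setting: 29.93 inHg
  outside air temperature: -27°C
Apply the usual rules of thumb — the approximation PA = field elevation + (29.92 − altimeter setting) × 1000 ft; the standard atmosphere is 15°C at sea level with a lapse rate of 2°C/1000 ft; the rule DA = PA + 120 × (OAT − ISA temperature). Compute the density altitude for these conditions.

Pressure altitude = 10010 + (29.92 − 29.93) × 1000 = 10010 + (-10) = 10000 ft.
ISA temperature at 10000 ft = 15 − 2 × (10000/1000) = -5°C.
ISA deviation = -27 − (-5) = -22°C.
Density altitude = 10000 + 120 × (-22) = 7360 ft.

7360 ft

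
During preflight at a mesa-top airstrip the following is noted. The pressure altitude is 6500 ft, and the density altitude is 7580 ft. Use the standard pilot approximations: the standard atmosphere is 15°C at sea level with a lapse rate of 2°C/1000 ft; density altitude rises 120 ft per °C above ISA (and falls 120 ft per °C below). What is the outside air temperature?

Density altitude − pressure altitude = 7580 − 6500 = +1080 ft.
At 120 ft/°C that is an ISA deviation of 1080/120 = +9°C.
ISA temperature at 6500 ft = 15 − 2 × (6500/1000) = 2°C.
OAT = ISA + deviation = 2 + (+9) = 11°C.

11°C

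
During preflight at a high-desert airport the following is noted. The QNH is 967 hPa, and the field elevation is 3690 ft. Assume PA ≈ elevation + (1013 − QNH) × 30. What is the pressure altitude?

Pressure correction = (1013 − 967) × 30 = +1380 ft.
Pressure altitude = 3690 + (+1380) = 5070 ft.

5070 ft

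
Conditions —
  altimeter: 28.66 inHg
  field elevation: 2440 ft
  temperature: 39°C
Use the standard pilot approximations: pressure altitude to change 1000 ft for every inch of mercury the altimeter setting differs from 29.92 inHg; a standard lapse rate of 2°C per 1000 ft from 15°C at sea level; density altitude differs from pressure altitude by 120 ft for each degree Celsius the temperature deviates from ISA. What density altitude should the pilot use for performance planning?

Pressure altitude = 2440 + (29.92 − 28.66) × 1000 = 2440 + (+1260) = 3700 ft.
ISA temperature at 3700 ft = 15 − 2 × (3700/1000) = 7.6°C.
ISA deviation = 39 − 7.6 = +31.4°C.
Density altitude = 3700 + 120 × (31.4) = 7468 ft.

7468 ft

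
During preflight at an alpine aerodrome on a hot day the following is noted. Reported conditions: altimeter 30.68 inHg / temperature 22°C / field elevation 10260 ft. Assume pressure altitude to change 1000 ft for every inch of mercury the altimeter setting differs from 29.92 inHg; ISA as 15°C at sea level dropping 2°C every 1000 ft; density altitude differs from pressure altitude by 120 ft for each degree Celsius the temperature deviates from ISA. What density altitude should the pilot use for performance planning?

Pressure altitude = 10260 + (29.92 − 30.68) × 1000 = 10260 + (-760) = 9500 ft.
ISA temperature at 9500 ft = 15 − 2 × (9500/1000) = -4°C.
ISA deviation = 22 − (-4) = +26°C.
Density altitude = 9500 + 120 × (26) = 12620 ft.

12620 ft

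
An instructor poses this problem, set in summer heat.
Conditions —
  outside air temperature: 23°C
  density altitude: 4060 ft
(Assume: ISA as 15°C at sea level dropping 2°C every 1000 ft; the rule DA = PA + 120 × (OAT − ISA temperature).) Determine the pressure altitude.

DA = PA + 120 × (OAT − (15 − 2·PA/1000)) = PA + 120·OAT − 1800 + 0.24·PA = 1.24·PA + 120·OAT − 1800.
So 1.24·PA = 4060 − 120 × 23 + 1800 = 3100.
PA = 3100 / 1.24 = 2500 ft.

2500 ft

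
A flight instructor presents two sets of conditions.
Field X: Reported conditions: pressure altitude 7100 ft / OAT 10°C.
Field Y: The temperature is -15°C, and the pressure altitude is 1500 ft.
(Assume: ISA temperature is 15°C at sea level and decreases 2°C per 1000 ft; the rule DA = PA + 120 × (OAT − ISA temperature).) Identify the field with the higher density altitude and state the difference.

Field X by 9944 ft

Field X: ISA temp = 0.8°C, deviation +9.2°C, DA = 7100 + 120 × 9.2 = 8204 ft.
Field Y: ISA temp = 12°C, deviation -27°C, DA = 1500 + 120 × (-27) = -1740 ft.
Field X is higher by 8204 − (-1740) = 9944 ft.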